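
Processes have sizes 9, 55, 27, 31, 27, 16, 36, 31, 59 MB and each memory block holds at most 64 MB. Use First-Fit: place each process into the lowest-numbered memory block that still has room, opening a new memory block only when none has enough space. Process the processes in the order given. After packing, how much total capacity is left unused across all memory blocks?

93

9 MB → memory block 1 (remaining 55 MB)
55 MB → memory block 1 (remaining 0 MB)
27 MB → memory block 2 (remaining 37 MB)
31 MB → memory block 2 (remaining 6 MB)
27 MB → memory block 3 (remaining 37 MB)
16 MB → memory block 3 (remaining 21 MB)
36 MB → memory block 4 (remaining 28 MB)
31 MB → memory block 5 (remaining 33 MB)
59 MB → memory block 6 (remaining 5 MB)
6 memory blocks × 64 MB = 384 MB; used 291 MB; unused 93 MB.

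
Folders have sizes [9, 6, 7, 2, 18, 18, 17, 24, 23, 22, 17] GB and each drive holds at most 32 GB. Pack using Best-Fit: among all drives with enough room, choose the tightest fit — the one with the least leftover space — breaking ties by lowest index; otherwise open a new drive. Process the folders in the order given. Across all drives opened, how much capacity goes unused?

9 GB → drive 1 (remaining 23 GB)
6 GB → drive 1 (remaining 17 GB)
7 GB → drive 1 (remaining 10 GB)
2 GB → drive 1 (remaining 8 GB)
18 GB → drive 2 (remaining 14 GB)
18 GB → drive 3 (remaining 14 GB)
17 GB → drive 4 (remaining 15 GB)
24 GB → drive 5 (remaining 8 GB)
23 GB → drive 6 (remaining 9 GB)
22 GB → drive 7 (remaining 10 GB)
17 GB → drive 8 (remaining 15 GB)
8 drives × 32 GB = 256 GB; used 163 GB; unused 93 GB.

93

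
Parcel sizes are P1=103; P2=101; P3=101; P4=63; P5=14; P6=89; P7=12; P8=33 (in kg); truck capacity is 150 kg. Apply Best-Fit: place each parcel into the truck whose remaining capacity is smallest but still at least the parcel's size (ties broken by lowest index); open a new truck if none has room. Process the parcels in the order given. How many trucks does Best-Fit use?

Put P1 (103 kg) in truck 1; 47 kg remain.
Put P2 (101 kg) in truck 2; 49 kg remain.
Put P3 (101 kg) in truck 3; 49 kg remain.
Put P4 (63 kg) in truck 4; 87 kg remain.
Put P5 (14 kg) in truck 1; 33 kg remain.
Put P6 (89 kg) in truck 5; 61 kg remain.
Put P7 (12 kg) in truck 1; 21 kg remain.
Put P8 (33 kg) in truck 2; 16 kg remain.
Final trucks: [103,14,12] [101,33] [101] [63] [89].

5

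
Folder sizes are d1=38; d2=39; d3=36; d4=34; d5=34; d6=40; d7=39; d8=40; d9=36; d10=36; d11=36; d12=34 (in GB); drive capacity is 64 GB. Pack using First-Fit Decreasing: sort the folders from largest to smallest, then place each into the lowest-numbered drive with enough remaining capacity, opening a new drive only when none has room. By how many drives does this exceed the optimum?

First-Fit Decreasing: [40] [40] [39] [39] [38] [36] [36] [36] [36] [34] [34] [34] → 12 drives.
12 folders exceed 32 GB (half the capacity), and no two of those can share a drive, so at least 12 drives are needed.
So 12 is already optimal.

0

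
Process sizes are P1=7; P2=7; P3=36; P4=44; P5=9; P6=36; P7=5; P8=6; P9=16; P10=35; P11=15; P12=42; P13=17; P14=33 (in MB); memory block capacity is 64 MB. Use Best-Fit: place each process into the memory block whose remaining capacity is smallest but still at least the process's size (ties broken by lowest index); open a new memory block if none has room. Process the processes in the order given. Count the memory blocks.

P1 (7 MB) → memory block 1 (remaining 57 MB)
P2 (7 MB) → memory block 1 (remaining 50 MB)
P3 (36 MB) → memory block 1 (remaining 14 MB)
P4 (44 MB) → memory block 2 (remaining 20 MB)
P5 (9 MB) → memory block 1 (remaining 5 MB)
P6 (36 MB) → memory block 3 (remaining 28 MB)
P7 (5 MB) → memory block 1 (remaining 0 MB)
P8 (6 MB) → memory block 2 (remaining 14 MB)
P9 (16 MB) → memory block 3 (remaining 12 MB)
P10 (35 MB) → memory block 4 (remaining 29 MB)
P11 (15 MB) → memory block 4 (remaining 14 MB)
P12 (42 MB) → memory block 5 (remaining 22 MB)
P13 (17 MB) → memory block 5 (remaining 5 MB)
P14 (33 MB) → memory block 6 (remaining 31 MB)

6 memory blocks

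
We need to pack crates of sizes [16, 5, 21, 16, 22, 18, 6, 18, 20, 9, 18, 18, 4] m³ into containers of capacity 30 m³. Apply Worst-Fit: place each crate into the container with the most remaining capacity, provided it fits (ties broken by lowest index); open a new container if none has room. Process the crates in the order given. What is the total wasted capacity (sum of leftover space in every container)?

16 m³ → container 1 (remaining 14 m³)
5 m³ → container 1 (remaining 9 m³)
21 m³ → container 2 (remaining 9 m³)
16 m³ → container 3 (remaining 14 m³)
22 m³ → container 4 (remaining 8 m³)
18 m³ → container 5 (remaining 12 m³)
6 m³ → container 3 (remaining 8 m³)
18 m³ → container 6 (remaining 12 m³)
20 m³ → container 7 (remaining 10 m³)
9 m³ → container 5 (remaining 3 m³)
18 m³ → container 8 (remaining 12 m³)
18 m³ → container 9 (remaining 12 m³)
4 m³ → container 6 (remaining 8 m³)
9 containers × 30 m³ = 270 m³; used 191 m³; unused 79 m³.

79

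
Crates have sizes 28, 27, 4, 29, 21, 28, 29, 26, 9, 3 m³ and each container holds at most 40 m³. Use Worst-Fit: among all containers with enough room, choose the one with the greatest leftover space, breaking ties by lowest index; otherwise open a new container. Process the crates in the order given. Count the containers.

7 containers

Put 28 m³ in container 1; 12 m³ remain.
Put 27 m³ in container 2; 13 m³ remain.
Put 4 m³ in container 2; 9 m³ remain.
Put 29 m³ in container 3; 11 m³ remain.
Put 21 m³ in container 4; 19 m³ remain.
Put 28 m³ in container 5; 12 m³ remain.
Put 29 m³ in container 6; 11 m³ remain.
Put 26 m³ in container 7; 14 m³ remain.
Put 9 m³ in container 4; 10 m³ remain.
Put 3 m³ in container 7; 11 m³ remain.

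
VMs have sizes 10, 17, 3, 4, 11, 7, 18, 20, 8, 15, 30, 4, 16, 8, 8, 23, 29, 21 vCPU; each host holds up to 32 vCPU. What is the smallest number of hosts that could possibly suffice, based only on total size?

Total size = 10 + 17 + 3 + 4 + 11 + 7 + 18 + 20 + 8 + 15 + 30 + 4 + 16 + 8 + 8 + 23 + 29 + 21 = 252 vCPU.
⌈252 / 32⌉ = 8.

8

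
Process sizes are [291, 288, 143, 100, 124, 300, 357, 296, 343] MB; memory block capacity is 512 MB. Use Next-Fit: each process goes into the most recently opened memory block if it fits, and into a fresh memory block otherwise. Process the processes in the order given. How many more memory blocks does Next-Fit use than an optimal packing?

1

Next-Fit: [291] [288,143] [100,124] [300] [357] [296] [343] → 7 memory blocks.
6 processes exceed 256 MB (half the capacity), and no two of those can share a memory block, so at least 6 memory blocks are needed.
An optimal packing achieves that bound: [357,143] [343,124] [300,100] [296] [291] [288] → 6 memory blocks.
Excess: 7 − 6 = 1.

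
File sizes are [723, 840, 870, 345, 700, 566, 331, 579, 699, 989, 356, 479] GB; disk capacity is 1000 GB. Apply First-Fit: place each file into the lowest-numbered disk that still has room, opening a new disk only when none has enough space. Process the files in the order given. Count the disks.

disk 1: place 723 GB, 277 GB left
disk 2: place 840 GB, 160 GB left
disk 3: place 870 GB, 130 GB left
disk 4: place 345 GB, 655 GB left
disk 5: place 700 GB, 300 GB left
disk 4: place 566 GB, 89 GB left
disk 6: place 331 GB, 669 GB left
disk 6: place 579 GB, 90 GB left
disk 7: place 699 GB, 301 GB left
disk 8: place 989 GB, 11 GB left
disk 9: place 356 GB, 644 GB left
disk 9: place 479 GB, 165 GB left
Final disks: [723] [840] [870] [345,566] [700] [331,579] [699] [989] [356,479].

9 disks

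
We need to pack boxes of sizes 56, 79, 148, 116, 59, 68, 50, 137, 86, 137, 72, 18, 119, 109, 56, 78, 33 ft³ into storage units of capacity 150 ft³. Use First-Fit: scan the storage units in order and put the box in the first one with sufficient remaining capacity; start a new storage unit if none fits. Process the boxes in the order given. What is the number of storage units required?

11 storage units

storage unit 1: place 56 ft³, 94 ft³ left
storage unit 1: place 79 ft³, 15 ft³ left
storage unit 2: place 148 ft³, 2 ft³ left
storage unit 3: place 116 ft³, 34 ft³ left
storage unit 4: place 59 ft³, 91 ft³ left
storage unit 4: place 68 ft³, 23 ft³ left
storage unit 5: place 50 ft³, 100 ft³ left
storage unit 6: place 137 ft³, 13 ft³ left
storage unit 5: place 86 ft³, 14 ft³ left
storage unit 7: place 137 ft³, 13 ft³ left
storage unit 8: place 72 ft³, 78 ft³ left
storage unit 3: place 18 ft³, 16 ft³ left
storage unit 9: place 119 ft³, 31 ft³ left
storage unit 10: place 109 ft³, 41 ft³ left
storage unit 8: place 56 ft³, 22 ft³ left
storage unit 11: place 78 ft³, 72 ft³ left
storage unit 10: place 33 ft³, 8 ft³ left
Final storage units: [56,79] [148] [116,18] [59,68] [50,86] [137] [137] [72,56] [119] [109,33] [78].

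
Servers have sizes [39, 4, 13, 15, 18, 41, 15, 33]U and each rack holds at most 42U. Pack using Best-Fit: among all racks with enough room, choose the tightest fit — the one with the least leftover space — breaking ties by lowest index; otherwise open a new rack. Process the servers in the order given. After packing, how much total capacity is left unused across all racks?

32

Put 39U in rack 1; 3U remain.
Put 4U in rack 2; 38U remain.
Put 13U in rack 2; 25U remain.
Put 15U in rack 2; 10U remain.
Put 18U in rack 3; 24U remain.
Put 41U in rack 4; 1U remain.
Put 15U in rack 3; 9U remain.
Put 33U in rack 5; 9U remain.
5 racks × 42U = 210U; used 178U; unused 32U.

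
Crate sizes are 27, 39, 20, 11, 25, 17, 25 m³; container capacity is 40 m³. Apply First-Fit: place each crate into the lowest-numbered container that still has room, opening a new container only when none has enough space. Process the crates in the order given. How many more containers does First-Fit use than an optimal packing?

First-Fit: [27,11] [39] [20,17] [25] [25] → 5 containers.
Total size 164 m³; any packing needs at least ⌈164/40⌉ = 5 containers.
So 5 is already optimal.

0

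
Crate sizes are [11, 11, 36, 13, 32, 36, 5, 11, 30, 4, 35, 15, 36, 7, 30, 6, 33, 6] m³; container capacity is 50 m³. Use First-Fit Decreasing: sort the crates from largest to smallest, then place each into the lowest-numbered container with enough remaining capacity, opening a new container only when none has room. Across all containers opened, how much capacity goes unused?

Sorted descending: 36, 36, 36, 35, 33, 32, 30, 30, 15, 13, 11, 11, 11, 7, 6, 6, 5, 4.
container 1: place 36 m³, 14 m³ left
container 2: place 36 m³, 14 m³ left
container 3: place 36 m³, 14 m³ left
container 4: place 35 m³, 15 m³ left
container 5: place 33 m³, 17 m³ left
container 6: place 32 m³, 18 m³ left
container 7: place 30 m³, 20 m³ left
container 8: place 30 m³, 20 m³ left
container 4: place 15 m³, 0 m³ left
container 1: place 13 m³, 1 m³ left
container 2: place 11 m³, 3 m³ left
container 3: place 11 m³, 3 m³ left
container 5: place 11 m³, 6 m³ left
container 6: place 7 m³, 11 m³ left
container 5: place 6 m³, 0 m³ left
container 6: place 6 m³, 5 m³ left
container 6: place 5 m³, 0 m³ left
container 7: place 4 m³, 16 m³ left
8 containers × 50 m³ = 400 m³; used 357 m³; unused 43 m³.

43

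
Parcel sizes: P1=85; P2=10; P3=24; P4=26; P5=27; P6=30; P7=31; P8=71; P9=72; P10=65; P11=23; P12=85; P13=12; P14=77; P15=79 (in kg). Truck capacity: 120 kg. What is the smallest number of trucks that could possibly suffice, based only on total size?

6 trucks

Total size = 85 + 10 + 24 + 26 + 27 + 30 + 31 + 71 + 72 + 65 + 23 + 85 + 12 + 77 + 79 = 717 kg.
⌈717 / 120⌉ = 6.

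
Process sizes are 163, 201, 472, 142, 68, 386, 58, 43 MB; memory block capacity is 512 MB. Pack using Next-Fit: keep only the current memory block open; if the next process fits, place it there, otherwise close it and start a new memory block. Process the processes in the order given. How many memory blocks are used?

163 MB → memory block 1 (remaining 349 MB)
201 MB → memory block 1 (remaining 148 MB)
472 MB → memory block 2 (remaining 40 MB)
142 MB → memory block 3 (remaining 370 MB)
68 MB → memory block 3 (remaining 302 MB)
386 MB → memory block 4 (remaining 126 MB)
58 MB → memory block 4 (remaining 68 MB)
43 MB → memory block 4 (remaining 25 MB)

4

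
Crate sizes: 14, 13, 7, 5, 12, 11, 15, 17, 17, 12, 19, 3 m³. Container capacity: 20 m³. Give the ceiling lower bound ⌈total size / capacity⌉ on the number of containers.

Total size = 14 + 13 + 7 + 5 + 12 + 11 + 15 + 17 + 17 + 12 + 19 + 3 = 145 m³.
⌈145 / 20⌉ = 8.

8 containers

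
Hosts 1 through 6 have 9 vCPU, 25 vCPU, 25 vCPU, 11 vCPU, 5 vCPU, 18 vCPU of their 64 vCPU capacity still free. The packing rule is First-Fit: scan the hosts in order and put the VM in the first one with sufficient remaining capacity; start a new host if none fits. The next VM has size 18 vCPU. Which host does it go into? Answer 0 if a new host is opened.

Hosts with room: host 2 (25 vCPU), host 3 (25 vCPU), host 6 (18 vCPU).
The first with room is host 2.

2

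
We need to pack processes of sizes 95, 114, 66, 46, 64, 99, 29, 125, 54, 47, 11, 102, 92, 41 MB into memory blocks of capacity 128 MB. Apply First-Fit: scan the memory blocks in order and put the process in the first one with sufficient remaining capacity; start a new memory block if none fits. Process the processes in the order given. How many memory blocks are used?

9

95 MB → memory block 1 (remaining 33 MB)
114 MB → memory block 2 (remaining 14 MB)
66 MB → memory block 3 (remaining 62 MB)
46 MB → memory block 3 (remaining 16 MB)
64 MB → memory block 4 (remaining 64 MB)
99 MB → memory block 5 (remaining 29 MB)
29 MB → memory block 1 (remaining 4 MB)
125 MB → memory block 6 (remaining 3 MB)
54 MB → memory block 4 (remaining 10 MB)
47 MB → memory block 7 (remaining 81 MB)
11 MB → memory block 2 (remaining 3 MB)
102 MB → memory block 8 (remaining 26 MB)
92 MB → memory block 9 (remaining 36 MB)
41 MB → memory block 7 (remaining 40 MB)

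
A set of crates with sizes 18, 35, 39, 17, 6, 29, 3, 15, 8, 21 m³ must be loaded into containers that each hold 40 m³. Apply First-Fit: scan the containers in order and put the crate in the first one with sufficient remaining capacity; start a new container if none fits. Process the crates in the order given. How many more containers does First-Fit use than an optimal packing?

1

First-Fit: [18,17,3] [35] [39] [6,29] [15,8] [21] → 6 containers.
Total size 191 m³; any packing needs at least ⌈191/40⌉ = 5 containers.
An optimal packing achieves that bound: [39] [35,3] [29,8] [21,18] [17,15,6] → 5 containers.
Excess: 6 − 5 = 1.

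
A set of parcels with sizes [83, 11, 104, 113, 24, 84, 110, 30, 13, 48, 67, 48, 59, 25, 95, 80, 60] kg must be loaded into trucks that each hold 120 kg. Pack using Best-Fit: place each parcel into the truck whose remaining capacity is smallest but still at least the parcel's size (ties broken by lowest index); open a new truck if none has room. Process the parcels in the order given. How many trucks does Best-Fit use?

truck 1: place 83 kg, 37 kg left
truck 1: place 11 kg, 26 kg left
truck 2: place 104 kg, 16 kg left
truck 3: place 113 kg, 7 kg left
truck 1: place 24 kg, 2 kg left
truck 4: place 84 kg, 36 kg left
truck 5: place 110 kg, 10 kg left
truck 4: place 30 kg, 6 kg left
truck 2: place 13 kg, 3 kg left
truck 6: place 48 kg, 72 kg left
truck 6: place 67 kg, 5 kg left
truck 7: place 48 kg, 72 kg left
truck 7: place 59 kg, 13 kg left
truck 8: place 25 kg, 95 kg left
truck 8: place 95 kg, 0 kg left
truck 9: place 80 kg, 40 kg left
truck 10: place 60 kg, 60 kg left

10 trucks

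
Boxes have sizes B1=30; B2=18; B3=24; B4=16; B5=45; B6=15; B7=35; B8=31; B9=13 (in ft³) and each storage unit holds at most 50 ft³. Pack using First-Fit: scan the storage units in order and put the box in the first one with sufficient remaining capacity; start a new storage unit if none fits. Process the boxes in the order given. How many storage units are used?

5

storage unit 1: place B1 (30 ft³), 20 ft³ left
storage unit 1: place B2 (18 ft³), 2 ft³ left
storage unit 2: place B3 (24 ft³), 26 ft³ left
storage unit 2: place B4 (16 ft³), 10 ft³ left
storage unit 3: place B5 (45 ft³), 5 ft³ left
storage unit 4: place B6 (15 ft³), 35 ft³ left
storage unit 4: place B7 (35 ft³), 0 ft³ left
storage unit 5: place B8 (31 ft³), 19 ft³ left
storage unit 5: place B9 (13 ft³), 6 ft³ left
Final storage units: [30,18] [24,16] [45] [15,35] [31,13].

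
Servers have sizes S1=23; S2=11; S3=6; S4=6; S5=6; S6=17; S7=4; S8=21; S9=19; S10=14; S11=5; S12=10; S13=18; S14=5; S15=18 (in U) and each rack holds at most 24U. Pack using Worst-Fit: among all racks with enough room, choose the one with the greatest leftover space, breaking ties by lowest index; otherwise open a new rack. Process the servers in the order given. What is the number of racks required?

9

Put S1 (23U) in rack 1; 1U remain.
Put S2 (11U) in rack 2; 13U remain.
Put S3 (6U) in rack 2; 7U remain.
Put S4 (6U) in rack 2; 1U remain.
Put S5 (6U) in rack 3; 18U remain.
Put S6 (17U) in rack 3; 1U remain.
Put S7 (4U) in rack 4; 20U remain.
Put S8 (21U) in rack 5; 3U remain.
Put S9 (19U) in rack 4; 1U remain.
Put S10 (14U) in rack 6; 10U remain.
Put S11 (5U) in rack 6; 5U remain.
Put S12 (10U) in rack 7; 14U remain.
Put S13 (18U) in rack 8; 6U remain.
Put S14 (5U) in rack 7; 9U remain.
Put S15 (18U) in rack 9; 6U remain.
Final racks: [23] [11,6,6] [6,17] [4,19] [21] [14,5] [10,5] [18] [18].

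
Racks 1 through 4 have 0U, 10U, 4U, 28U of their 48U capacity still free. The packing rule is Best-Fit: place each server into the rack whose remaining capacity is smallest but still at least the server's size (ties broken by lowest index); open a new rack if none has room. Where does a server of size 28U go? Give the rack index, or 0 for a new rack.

Racks with room: rack 4 (28U).
Tightest fit is rack 4 with 28U free.

4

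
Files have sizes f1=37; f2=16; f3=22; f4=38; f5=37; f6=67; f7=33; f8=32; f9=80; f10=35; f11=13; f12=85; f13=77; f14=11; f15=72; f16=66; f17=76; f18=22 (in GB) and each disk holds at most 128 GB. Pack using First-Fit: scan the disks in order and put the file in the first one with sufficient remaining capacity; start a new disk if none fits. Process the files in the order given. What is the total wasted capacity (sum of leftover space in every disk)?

333

disk 1: place f1 (37 GB), 91 GB left
disk 1: place f2 (16 GB), 75 GB left
disk 1: place f3 (22 GB), 53 GB left
disk 1: place f4 (38 GB), 15 GB left
disk 2: place f5 (37 GB), 91 GB left
disk 2: place f6 (67 GB), 24 GB left
disk 3: place f7 (33 GB), 95 GB left
disk 3: place f8 (32 GB), 63 GB left
disk 4: place f9 (80 GB), 48 GB left
disk 3: place f10 (35 GB), 28 GB left
disk 1: place f11 (13 GB), 2 GB left
disk 5: place f12 (85 GB), 43 GB left
disk 6: place f13 (77 GB), 51 GB left
disk 2: place f14 (11 GB), 13 GB left
disk 7: place f15 (72 GB), 56 GB left
disk 8: place f16 (66 GB), 62 GB left
disk 9: place f17 (76 GB), 52 GB left
disk 3: place f18 (22 GB), 6 GB left
9 disks × 128 GB = 1152 GB; used 819 GB; unused 333 GB.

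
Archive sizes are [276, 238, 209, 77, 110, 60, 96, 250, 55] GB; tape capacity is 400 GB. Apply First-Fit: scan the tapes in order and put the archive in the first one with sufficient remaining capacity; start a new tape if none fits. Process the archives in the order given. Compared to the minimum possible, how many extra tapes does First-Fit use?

0

First-Fit: [276,77] [238,110] [209,60,96] [250,55] → 4 tapes.
Total size 1371 GB; any packing needs at least ⌈1371/400⌉ = 4 tapes.
So 4 is already optimal.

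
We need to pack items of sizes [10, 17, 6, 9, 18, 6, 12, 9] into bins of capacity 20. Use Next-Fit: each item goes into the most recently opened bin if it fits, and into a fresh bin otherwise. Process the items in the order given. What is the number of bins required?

bin 1: place 10, 10 left
bin 2: place 17, 3 left
bin 3: place 6, 14 left
bin 3: place 9, 5 left
bin 4: place 18, 2 left
bin 5: place 6, 14 left
bin 5: place 12, 2 left
bin 6: place 9, 11 left
Final bins: [10] [17] [6,9] [18] [6,12] [9].

6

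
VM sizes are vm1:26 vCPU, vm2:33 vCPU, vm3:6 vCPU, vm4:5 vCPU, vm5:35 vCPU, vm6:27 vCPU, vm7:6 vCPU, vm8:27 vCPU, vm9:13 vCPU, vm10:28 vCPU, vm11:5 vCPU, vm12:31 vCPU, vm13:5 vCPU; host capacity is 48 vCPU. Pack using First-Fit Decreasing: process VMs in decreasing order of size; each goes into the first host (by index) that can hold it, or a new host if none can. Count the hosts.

7

Sorted descending: 35, 33, 31, 28, 27, 27, 26, 13, 6, 6, 5, 5, 5.
Put 35 vCPU in host 1; 13 vCPU remain.
Put 33 vCPU in host 2; 15 vCPU remain.
Put 31 vCPU in host 3; 17 vCPU remain.
Put 28 vCPU in host 4; 20 vCPU remain.
Put 27 vCPU in host 5; 21 vCPU remain.
Put 27 vCPU in host 6; 21 vCPU remain.
Put 26 vCPU in host 7; 22 vCPU remain.
Put 13 vCPU in host 1; 0 vCPU remain.
Put 6 vCPU in host 2; 9 vCPU remain.
Put 6 vCPU in host 2; 3 vCPU remain.
Put 5 vCPU in host 3; 12 vCPU remain.
Put 5 vCPU in host 3; 7 vCPU remain.
Put 5 vCPU in host 3; 2 vCPU remain.
Final hosts: [35,13] [33,6,6] [31,5,5,5] [28] [27] [27] [26].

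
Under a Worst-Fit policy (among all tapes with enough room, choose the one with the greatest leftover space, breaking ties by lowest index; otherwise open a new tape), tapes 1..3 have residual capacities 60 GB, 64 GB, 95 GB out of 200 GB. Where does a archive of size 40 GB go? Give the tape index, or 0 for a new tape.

3

Tapes with room: tape 1 (60 GB), tape 2 (64 GB), tape 3 (95 GB).
Most room is tape 3 with 95 GB free.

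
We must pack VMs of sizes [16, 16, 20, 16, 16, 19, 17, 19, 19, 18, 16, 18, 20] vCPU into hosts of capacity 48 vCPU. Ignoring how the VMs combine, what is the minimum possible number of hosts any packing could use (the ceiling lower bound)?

5

Total size = 16 + 16 + 20 + 16 + 16 + 19 + 17 + 19 + 19 + 18 + 16 + 18 + 20 = 230 vCPU.
⌈230 / 48⌉ = 5.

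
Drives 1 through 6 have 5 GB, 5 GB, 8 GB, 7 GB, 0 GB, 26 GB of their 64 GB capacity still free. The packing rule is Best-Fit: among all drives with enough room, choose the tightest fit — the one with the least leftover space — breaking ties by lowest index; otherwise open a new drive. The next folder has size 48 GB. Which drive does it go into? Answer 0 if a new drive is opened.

0

No drive has ≥ 48 GB free, so a new drive is opened.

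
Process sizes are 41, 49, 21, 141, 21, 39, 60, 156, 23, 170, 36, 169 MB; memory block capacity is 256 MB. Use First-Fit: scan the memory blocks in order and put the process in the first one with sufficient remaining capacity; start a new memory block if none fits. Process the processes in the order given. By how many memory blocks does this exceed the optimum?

1

First-Fit: [41,49,21,141] [21,39,60,23,36] [156] [170] [169] → 5 memory blocks.
Total size 926 MB; any packing needs at least ⌈926/256⌉ = 4 memory blocks.
An optimal packing achieves that bound: [170,60,23] [169,49,36] [156,41,39] [141,21,21] → 4 memory blocks.
Excess: 5 − 4 = 1.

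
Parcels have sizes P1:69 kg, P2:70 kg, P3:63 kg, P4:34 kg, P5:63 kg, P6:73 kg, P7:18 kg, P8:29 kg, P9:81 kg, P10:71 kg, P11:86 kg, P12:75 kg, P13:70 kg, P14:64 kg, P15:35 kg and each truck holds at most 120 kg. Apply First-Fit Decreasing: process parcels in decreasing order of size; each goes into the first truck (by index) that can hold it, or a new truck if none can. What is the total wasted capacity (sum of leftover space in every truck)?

Sorted descending: 86, 81, 75, 73, 71, 70, 70, 69, 64, 63, 63, 35, 34, 29, 18.
truck 1: place 86 kg, 34 kg left
truck 2: place 81 kg, 39 kg left
truck 3: place 75 kg, 45 kg left
truck 4: place 73 kg, 47 kg left
truck 5: place 71 kg, 49 kg left
truck 6: place 70 kg, 50 kg left
truck 7: place 70 kg, 50 kg left
truck 8: place 69 kg, 51 kg left
truck 9: place 64 kg, 56 kg left
truck 10: place 63 kg, 57 kg left
truck 11: place 63 kg, 57 kg left
truck 2: place 35 kg, 4 kg left
truck 1: place 34 kg, 0 kg left
truck 3: place 29 kg, 16 kg left
truck 4: place 18 kg, 29 kg left
11 trucks × 120 kg = 1320 kg; used 901 kg; unused 419 kg.

419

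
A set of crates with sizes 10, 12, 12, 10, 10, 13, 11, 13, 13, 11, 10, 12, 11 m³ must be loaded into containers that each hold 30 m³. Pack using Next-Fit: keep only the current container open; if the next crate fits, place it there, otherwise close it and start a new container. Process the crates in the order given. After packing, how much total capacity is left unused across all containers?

Put 10 m³ in container 1; 20 m³ remain.
Put 12 m³ in container 1; 8 m³ remain.
Put 12 m³ in container 2; 18 m³ remain.
Put 10 m³ in container 2; 8 m³ remain.
Put 10 m³ in container 3; 20 m³ remain.
Put 13 m³ in container 3; 7 m³ remain.
Put 11 m³ in container 4; 19 m³ remain.
Put 13 m³ in container 4; 6 m³ remain.
Put 13 m³ in container 5; 17 m³ remain.
Put 11 m³ in container 5; 6 m³ remain.
Put 10 m³ in container 6; 20 m³ remain.
Put 12 m³ in container 6; 8 m³ remain.
Put 11 m³ in container 7; 19 m³ remain.
7 containers × 30 m³ = 210 m³; used 148 m³; unused 62 m³.

62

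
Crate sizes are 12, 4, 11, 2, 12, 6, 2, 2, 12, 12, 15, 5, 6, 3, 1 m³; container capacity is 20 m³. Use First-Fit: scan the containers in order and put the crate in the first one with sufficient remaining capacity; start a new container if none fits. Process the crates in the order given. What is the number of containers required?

6

12 m³ → container 1 (remaining 8 m³)
4 m³ → container 1 (remaining 4 m³)
11 m³ → container 2 (remaining 9 m³)
2 m³ → container 1 (remaining 2 m³)
12 m³ → container 3 (remaining 8 m³)
6 m³ → container 2 (remaining 3 m³)
2 m³ → container 1 (remaining 0 m³)
2 m³ → container 2 (remaining 1 m³)
12 m³ → container 4 (remaining 8 m³)
12 m³ → container 5 (remaining 8 m³)
15 m³ → container 6 (remaining 5 m³)
5 m³ → container 3 (remaining 3 m³)
6 m³ → container 4 (remaining 2 m³)
3 m³ → container 3 (remaining 0 m³)
1 m³ → container 2 (remaining 0 m³)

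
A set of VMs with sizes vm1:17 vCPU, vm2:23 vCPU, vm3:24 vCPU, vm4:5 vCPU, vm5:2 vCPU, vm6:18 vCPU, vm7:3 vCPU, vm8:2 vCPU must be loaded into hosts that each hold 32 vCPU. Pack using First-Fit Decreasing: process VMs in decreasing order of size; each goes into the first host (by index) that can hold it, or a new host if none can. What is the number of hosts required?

Sorted descending: 24, 23, 18, 17, 5, 3, 2, 2.
Put 24 vCPU in host 1; 8 vCPU remain.
Put 23 vCPU in host 2; 9 vCPU remain.
Put 18 vCPU in host 3; 14 vCPU remain.
Put 17 vCPU in host 4; 15 vCPU remain.
Put 5 vCPU in host 1; 3 vCPU remain.
Put 3 vCPU in host 1; 0 vCPU remain.
Put 2 vCPU in host 2; 7 vCPU remain.
Put 2 vCPU in host 2; 5 vCPU remain.
Final hosts: [24,5,3] [23,2,2] [18] [17].

4 hosts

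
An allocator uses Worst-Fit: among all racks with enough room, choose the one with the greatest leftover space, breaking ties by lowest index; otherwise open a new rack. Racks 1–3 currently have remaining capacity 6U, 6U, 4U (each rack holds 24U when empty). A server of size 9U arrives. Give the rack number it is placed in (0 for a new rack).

0

No rack has ≥ 9U free, so a new rack is opened.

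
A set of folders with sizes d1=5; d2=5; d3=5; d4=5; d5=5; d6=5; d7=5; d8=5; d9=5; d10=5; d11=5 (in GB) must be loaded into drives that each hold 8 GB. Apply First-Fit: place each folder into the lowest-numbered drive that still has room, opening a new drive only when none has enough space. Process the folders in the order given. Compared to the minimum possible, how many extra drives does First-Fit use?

0

First-Fit: [5] [5] [5] [5] [5] [5] [5] [5] [5] [5] [5] → 11 drives.
11 folders exceed 4 GB (half the capacity), and no two of those can share a drive, so at least 11 drives are needed.
So 11 is already optimal.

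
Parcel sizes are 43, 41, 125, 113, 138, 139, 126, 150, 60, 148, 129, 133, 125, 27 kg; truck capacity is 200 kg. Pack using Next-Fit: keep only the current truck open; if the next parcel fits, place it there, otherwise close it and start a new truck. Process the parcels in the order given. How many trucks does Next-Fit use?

Put 43 kg in truck 1; 157 kg remain.
Put 41 kg in truck 1; 116 kg remain.
Put 125 kg in truck 2; 75 kg remain.
Put 113 kg in truck 3; 87 kg remain.
Put 138 kg in truck 4; 62 kg remain.
Put 139 kg in truck 5; 61 kg remain.
Put 126 kg in truck 6; 74 kg remain.
Put 150 kg in truck 7; 50 kg remain.
Put 60 kg in truck 8; 140 kg remain.
Put 148 kg in truck 9; 52 kg remain.
Put 129 kg in truck 10; 71 kg remain.
Put 133 kg in truck 11; 67 kg remain.
Put 125 kg in truck 12; 75 kg remain.
Put 27 kg in truck 12; 48 kg remain.
Final trucks: [43,41] [125] [113] [138] [139] [126] [150] [60] [148] [129] [133] [125,27].

12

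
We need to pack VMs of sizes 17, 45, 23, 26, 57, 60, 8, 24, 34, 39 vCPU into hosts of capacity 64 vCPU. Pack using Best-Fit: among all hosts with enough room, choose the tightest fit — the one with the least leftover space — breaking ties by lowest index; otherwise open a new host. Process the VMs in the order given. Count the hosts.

6 hosts

host 1: place 17 vCPU, 47 vCPU left
host 1: place 45 vCPU, 2 vCPU left
host 2: place 23 vCPU, 41 vCPU left
host 2: place 26 vCPU, 15 vCPU left
host 3: place 57 vCPU, 7 vCPU left
host 4: place 60 vCPU, 4 vCPU left
host 2: place 8 vCPU, 7 vCPU left
host 5: place 24 vCPU, 40 vCPU left
host 5: place 34 vCPU, 6 vCPU left
host 6: place 39 vCPU, 25 vCPU left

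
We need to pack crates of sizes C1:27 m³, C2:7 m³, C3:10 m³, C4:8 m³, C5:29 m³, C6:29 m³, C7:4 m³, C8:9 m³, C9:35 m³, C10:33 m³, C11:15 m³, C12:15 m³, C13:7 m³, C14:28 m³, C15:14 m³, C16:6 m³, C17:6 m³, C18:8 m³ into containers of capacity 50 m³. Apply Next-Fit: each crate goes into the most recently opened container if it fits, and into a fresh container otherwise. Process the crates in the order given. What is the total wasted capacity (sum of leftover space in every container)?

60

C1 (27 m³) → container 1 (remaining 23 m³)
C2 (7 m³) → container 1 (remaining 16 m³)
C3 (10 m³) → container 1 (remaining 6 m³)
C4 (8 m³) → container 2 (remaining 42 m³)
C5 (29 m³) → container 2 (remaining 13 m³)
C6 (29 m³) → container 3 (remaining 21 m³)
C7 (4 m³) → container 3 (remaining 17 m³)
C8 (9 m³) → container 3 (remaining 8 m³)
C9 (35 m³) → container 4 (remaining 15 m³)
C10 (33 m³) → container 5 (remaining 17 m³)
C11 (15 m³) → container 5 (remaining 2 m³)
C12 (15 m³) → container 6 (remaining 35 m³)
C13 (7 m³) → container 6 (remaining 28 m³)
C14 (28 m³) → container 6 (remaining 0 m³)
C15 (14 m³) → container 7 (remaining 36 m³)
C16 (6 m³) → container 7 (remaining 30 m³)
C17 (6 m³) → container 7 (remaining 24 m³)
C18 (8 m³) → container 7 (remaining 16 m³)
7 containers × 50 m³ = 350 m³; used 290 m³; unused 60 m³.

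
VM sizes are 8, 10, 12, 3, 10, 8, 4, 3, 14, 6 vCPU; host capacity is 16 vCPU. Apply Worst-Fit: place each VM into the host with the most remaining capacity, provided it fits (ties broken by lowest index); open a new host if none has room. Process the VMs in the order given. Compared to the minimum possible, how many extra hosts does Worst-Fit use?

Worst-Fit: [8,3] [10,3] [12] [10,6] [8,4] [14] → 6 hosts.
Total size 78 vCPU; any packing needs at least ⌈78/16⌉ = 5 hosts.
An optimal packing achieves that bound: [14] [12,4] [10,6] [10,3,3] [8,8] → 5 hosts.
Excess: 6 − 5 = 1.

1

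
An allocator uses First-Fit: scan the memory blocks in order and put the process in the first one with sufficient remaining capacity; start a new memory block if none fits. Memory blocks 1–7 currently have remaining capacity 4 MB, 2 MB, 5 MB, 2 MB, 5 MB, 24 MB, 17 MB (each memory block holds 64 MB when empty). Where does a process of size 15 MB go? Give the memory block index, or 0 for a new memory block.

Memory blocks with room: memory block 6 (24 MB), memory block 7 (17 MB).
The first with room is memory block 6.

6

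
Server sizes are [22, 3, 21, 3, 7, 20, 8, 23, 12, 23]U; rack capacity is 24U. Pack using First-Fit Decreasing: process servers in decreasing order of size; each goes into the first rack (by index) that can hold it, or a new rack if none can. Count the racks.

Sorted descending: 23, 23, 22, 21, 20, 12, 8, 7, 3, 3.
rack 1: place 23U, 1U left
rack 2: place 23U, 1U left
rack 3: place 22U, 2U left
rack 4: place 21U, 3U left
rack 5: place 20U, 4U left
rack 6: place 12U, 12U left
rack 6: place 8U, 4U left
rack 7: place 7U, 17U left
rack 4: place 3U, 0U left
rack 5: place 3U, 1U left

7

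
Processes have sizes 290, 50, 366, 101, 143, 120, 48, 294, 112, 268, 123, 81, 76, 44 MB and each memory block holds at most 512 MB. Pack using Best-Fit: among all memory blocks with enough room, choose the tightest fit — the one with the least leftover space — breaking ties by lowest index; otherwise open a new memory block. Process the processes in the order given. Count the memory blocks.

5

Put 290 MB in memory block 1; 222 MB remain.
Put 50 MB in memory block 1; 172 MB remain.
Put 366 MB in memory block 2; 146 MB remain.
Put 101 MB in memory block 2; 45 MB remain.
Put 143 MB in memory block 1; 29 MB remain.
Put 120 MB in memory block 3; 392 MB remain.
Put 48 MB in memory block 3; 344 MB remain.
Put 294 MB in memory block 3; 50 MB remain.
Put 112 MB in memory block 4; 400 MB remain.
Put 268 MB in memory block 4; 132 MB remain.
Put 123 MB in memory block 4; 9 MB remain.
Put 81 MB in memory block 5; 431 MB remain.
Put 76 MB in memory block 5; 355 MB remain.
Put 44 MB in memory block 2; 1 MB remain.
Final memory blocks: [290,50,143] [366,101,44] [120,48,294] [112,268,123] [81,76].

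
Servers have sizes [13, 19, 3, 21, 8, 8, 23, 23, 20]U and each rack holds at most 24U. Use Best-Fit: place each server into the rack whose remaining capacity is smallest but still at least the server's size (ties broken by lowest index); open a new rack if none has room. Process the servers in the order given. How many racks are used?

Put 13U in rack 1; 11U remain.
Put 19U in rack 2; 5U remain.
Put 3U in rack 2; 2U remain.
Put 21U in rack 3; 3U remain.
Put 8U in rack 1; 3U remain.
Put 8U in rack 4; 16U remain.
Put 23U in rack 5; 1U remain.
Put 23U in rack 6; 1U remain.
Put 20U in rack 7; 4U remain.

7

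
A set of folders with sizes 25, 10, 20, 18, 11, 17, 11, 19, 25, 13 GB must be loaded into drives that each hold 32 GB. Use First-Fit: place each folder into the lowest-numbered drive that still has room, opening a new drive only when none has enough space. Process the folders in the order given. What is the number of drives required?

25 GB → drive 1 (remaining 7 GB)
10 GB → drive 2 (remaining 22 GB)
20 GB → drive 2 (remaining 2 GB)
18 GB → drive 3 (remaining 14 GB)
11 GB → drive 3 (remaining 3 GB)
17 GB → drive 4 (remaining 15 GB)
11 GB → drive 4 (remaining 4 GB)
19 GB → drive 5 (remaining 13 GB)
25 GB → drive 6 (remaining 7 GB)
13 GB → drive 5 (remaining 0 GB)
Final drives: [25] [10,20] [18,11] [17,11] [19,13] [25].

6 drives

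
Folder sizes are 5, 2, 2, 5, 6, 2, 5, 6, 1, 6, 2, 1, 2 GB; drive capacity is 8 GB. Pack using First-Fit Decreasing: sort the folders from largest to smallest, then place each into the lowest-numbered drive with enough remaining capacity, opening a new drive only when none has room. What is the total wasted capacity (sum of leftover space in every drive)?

Sorted descending: 6, 6, 6, 5, 5, 5, 2, 2, 2, 2, 2, 1, 1.
drive 1: place 6 GB, 2 GB left
drive 2: place 6 GB, 2 GB left
drive 3: place 6 GB, 2 GB left
drive 4: place 5 GB, 3 GB left
drive 5: place 5 GB, 3 GB left
drive 6: place 5 GB, 3 GB left
drive 1: place 2 GB, 0 GB left
drive 2: place 2 GB, 0 GB left
drive 3: place 2 GB, 0 GB left
drive 4: place 2 GB, 1 GB left
drive 5: place 2 GB, 1 GB left
drive 4: place 1 GB, 0 GB left
drive 5: place 1 GB, 0 GB left
6 drives × 8 GB = 48 GB; used 45 GB; unused 3 GB.

3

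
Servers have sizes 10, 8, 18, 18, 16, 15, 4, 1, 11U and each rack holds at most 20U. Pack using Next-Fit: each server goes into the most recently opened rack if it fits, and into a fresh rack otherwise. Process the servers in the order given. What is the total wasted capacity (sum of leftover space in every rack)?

19

rack 1: place 10U, 10U left
rack 1: place 8U, 2U left
rack 2: place 18U, 2U left
rack 3: place 18U, 2U left
rack 4: place 16U, 4U left
rack 5: place 15U, 5U left
rack 5: place 4U, 1U left
rack 5: place 1U, 0U left
rack 6: place 11U, 9U left
6 racks × 20U = 120U; used 101U; unused 19U.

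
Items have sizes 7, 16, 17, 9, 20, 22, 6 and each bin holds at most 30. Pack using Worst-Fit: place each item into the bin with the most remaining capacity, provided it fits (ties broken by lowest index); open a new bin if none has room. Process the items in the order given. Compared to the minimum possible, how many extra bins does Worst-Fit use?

Worst-Fit: [7,16] [17,9] [20,6] [22] → 4 bins.
Total size 97; any packing needs at least ⌈97/30⌉ = 4 bins.
So 4 is already optimal.

0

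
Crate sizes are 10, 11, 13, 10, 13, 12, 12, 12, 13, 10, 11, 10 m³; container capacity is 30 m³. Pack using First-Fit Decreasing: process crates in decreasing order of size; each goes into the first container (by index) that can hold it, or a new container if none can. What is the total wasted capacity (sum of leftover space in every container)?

43

Sorted descending: 13, 13, 13, 12, 12, 12, 11, 11, 10, 10, 10, 10.
container 1: place 13 m³, 17 m³ left
container 1: place 13 m³, 4 m³ left
container 2: place 13 m³, 17 m³ left
container 2: place 12 m³, 5 m³ left
container 3: place 12 m³, 18 m³ left
container 3: place 12 m³, 6 m³ left
container 4: place 11 m³, 19 m³ left
container 4: place 11 m³, 8 m³ left
container 5: place 10 m³, 20 m³ left
container 5: place 10 m³, 10 m³ left
container 5: place 10 m³, 0 m³ left
container 6: place 10 m³, 20 m³ left
6 containers × 30 m³ = 180 m³; used 137 m³; unused 43 m³.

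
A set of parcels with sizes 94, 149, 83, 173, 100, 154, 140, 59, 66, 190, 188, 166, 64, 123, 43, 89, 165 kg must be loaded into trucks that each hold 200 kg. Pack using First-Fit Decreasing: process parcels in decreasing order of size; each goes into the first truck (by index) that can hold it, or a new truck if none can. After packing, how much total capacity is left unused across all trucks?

Sorted descending: 190, 188, 173, 166, 165, 154, 149, 140, 123, 100, 94, 89, 83, 66, 64, 59, 43.
190 kg → truck 1 (remaining 10 kg)
188 kg → truck 2 (remaining 12 kg)
173 kg → truck 3 (remaining 27 kg)
166 kg → truck 4 (remaining 34 kg)
165 kg → truck 5 (remaining 35 kg)
154 kg → truck 6 (remaining 46 kg)
149 kg → truck 7 (remaining 51 kg)
140 kg → truck 8 (remaining 60 kg)
123 kg → truck 9 (remaining 77 kg)
100 kg → truck 10 (remaining 100 kg)
94 kg → truck 10 (remaining 6 kg)
89 kg → truck 11 (remaining 111 kg)
83 kg → truck 11 (remaining 28 kg)
66 kg → truck 9 (remaining 11 kg)
64 kg → truck 12 (remaining 136 kg)
59 kg → truck 8 (remaining 1 kg)
43 kg → truck 6 (remaining 3 kg)
12 trucks × 200 kg = 2400 kg; used 2046 kg; unused 354 kg.

354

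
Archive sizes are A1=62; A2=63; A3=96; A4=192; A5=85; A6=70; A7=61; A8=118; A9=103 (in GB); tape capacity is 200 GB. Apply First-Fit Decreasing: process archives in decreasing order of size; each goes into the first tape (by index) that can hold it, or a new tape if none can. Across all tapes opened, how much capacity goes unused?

150

Sorted descending: 192, 118, 103, 96, 85, 70, 63, 62, 61.
tape 1: place 192 GB, 8 GB left
tape 2: place 118 GB, 82 GB left
tape 3: place 103 GB, 97 GB left
tape 3: place 96 GB, 1 GB left
tape 4: place 85 GB, 115 GB left
tape 2: place 70 GB, 12 GB left
tape 4: place 63 GB, 52 GB left
tape 5: place 62 GB, 138 GB left
tape 5: place 61 GB, 77 GB left
5 tapes × 200 GB = 1000 GB; used 850 GB; unused 150 GB.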